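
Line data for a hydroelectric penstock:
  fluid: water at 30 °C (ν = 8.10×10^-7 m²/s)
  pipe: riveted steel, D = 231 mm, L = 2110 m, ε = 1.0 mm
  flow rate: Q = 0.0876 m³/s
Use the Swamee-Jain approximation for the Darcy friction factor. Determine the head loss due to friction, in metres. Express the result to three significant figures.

V = 4Q/(πD²) = 4·0.0876/(π·0.231²) = 2.090 m/s
Re = VD/ν = 2.090·0.231/8.10×10^-7 = 5.96×10^5 → turbulent
ε/D = 1.0/231 = 0.00433
Swamee-Jain: f = 0.02935
h_f = f(L/D)V²/(2g) = 0.02935·(2110/0.231)·2.090²/(2·9.81) = 59.70 m

h_f ≈ 59.7 m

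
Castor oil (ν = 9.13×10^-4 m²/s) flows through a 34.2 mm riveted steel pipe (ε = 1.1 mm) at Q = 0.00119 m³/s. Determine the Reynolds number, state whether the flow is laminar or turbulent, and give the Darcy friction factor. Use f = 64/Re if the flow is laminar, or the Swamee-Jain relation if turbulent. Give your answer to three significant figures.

V = 4Q/(πD²) = 1.295 m/s
Re = VD/ν = 1.295·0.0342/9.13×10^-4 = 48.5
Re < 2300 → laminar → f = 64/Re = 1.319

Re ≈ 48.5; laminar; f = 64/Re ≈ 1.32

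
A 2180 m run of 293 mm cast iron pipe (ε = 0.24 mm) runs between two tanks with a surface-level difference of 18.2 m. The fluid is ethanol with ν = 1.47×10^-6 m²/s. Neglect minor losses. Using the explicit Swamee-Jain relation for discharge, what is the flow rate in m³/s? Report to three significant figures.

Q ≈ 0.105 m³/s

Swamee-Jain (Type II): Q = -0.965·√(gD⁵h_f/L)·ln[ε/(3.7D) + √(3.17ν²L/(gD³h_f))]
√(gD⁵h_f/L) = √(9.81·0.293⁵·18.2/2180) = 0.01330
ε/(3.7D) = 2.21×10^-4; √(3.17ν²L/(gD³h_f)) = 5.77×10^-5
Q = -0.965·0.01330·ln(2.790×10^-4) = 0.1050 m³/s
Check: V = 1.56 m/s, Re = 3.10×10^5, f = 0.01992, h_f = 18.3 m ≈ 18.2 m ✓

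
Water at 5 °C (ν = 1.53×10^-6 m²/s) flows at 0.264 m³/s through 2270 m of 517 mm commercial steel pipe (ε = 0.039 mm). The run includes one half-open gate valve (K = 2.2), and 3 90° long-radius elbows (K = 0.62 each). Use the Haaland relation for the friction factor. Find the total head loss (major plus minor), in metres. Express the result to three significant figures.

V = 4Q/(πD²) = 1.258 m/s; V²/2g = 0.08061 m
Re = 4.25×10^5, ε/D = 7.54×10^-5 → f = 0.01428 (Haaland)
Major: h_f = f(L/D)·V²/2g = 0.01428·4391·0.08061 = 5.055 m
Minor: ΣK = 4.06; h_m = ΣK·V²/2g = 0.3273 m
Total H_L = 5.055 + 0.3273 = 5.382 m

H_L ≈ 5.38 m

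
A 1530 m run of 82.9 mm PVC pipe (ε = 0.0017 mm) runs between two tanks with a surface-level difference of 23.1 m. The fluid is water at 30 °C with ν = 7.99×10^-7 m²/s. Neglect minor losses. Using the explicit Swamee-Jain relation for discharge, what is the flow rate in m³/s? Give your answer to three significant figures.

Q ≈ 0.00642 m³/s

Swamee-Jain (Type II): Q = -0.965·√(gD⁵h_f/L)·ln[ε/(3.7D) + √(3.17ν²L/(gD³h_f))]
√(gD⁵h_f/L) = √(9.81·0.0829⁵·23.1/1530) = 7.615×10^-4
ε/(3.7D) = 5.54×10^-6; √(3.17ν²L/(gD³h_f)) = 1.55×10^-4
Q = -0.965·7.615×10^-4·ln(1.604×10^-4) = 0.006421 m³/s
Check: V = 1.19 m/s, Re = 1.23×10^5, f = 0.01724, h_f = 23.0 m ≈ 23.1 m ✓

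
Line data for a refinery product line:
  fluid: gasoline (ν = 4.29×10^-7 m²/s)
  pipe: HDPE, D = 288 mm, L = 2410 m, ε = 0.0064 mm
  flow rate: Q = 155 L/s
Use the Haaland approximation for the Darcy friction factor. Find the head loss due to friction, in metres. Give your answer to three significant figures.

h_f ≈ 27.3 m

V = 4Q/(πD²) = 4·0.155/(π·0.288²) = 2.379 m/s
Re = VD/ν = 2.379·0.288/4.29×10^-7 = 1.60×10^6 → turbulent
ε/D = 0.0064/288 = 2.22×10^-5
Haaland: f = 0.01129
h_f = f(L/D)V²/(2g) = 0.01129·(2410/0.288)·2.379²/(2·9.81) = 27.27 m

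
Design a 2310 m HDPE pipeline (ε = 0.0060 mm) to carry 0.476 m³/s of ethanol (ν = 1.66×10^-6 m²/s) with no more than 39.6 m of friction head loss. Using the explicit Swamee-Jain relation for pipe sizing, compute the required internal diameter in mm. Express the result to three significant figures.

D ≈ 426 mm

Swamee-Jain (Type III): D = 0.66·[ε^1.25·(LQ²/(gh_f))^4.75 + ν·Q^9.4·(L/(gh_f))^5.2]^0.04
LQ²/(gh_f) = 1.347; L/(gh_f) = 5.946
Term 1 = ε^1.25·(…)^4.75 = 1.22×10^-6; Term 2 = ν·Q^9.4·(…)^5.2 = 1.64×10^-5
D = 0.66·(1.22×10^-6 + 1.64×10^-5)^0.04 = 0.4260 m = 426 mm
Check: V = 3.34 m/s, Re = 8.57×10^5, f = 0.01223, h_f = 37.7 m ≈ 39.6 m ✓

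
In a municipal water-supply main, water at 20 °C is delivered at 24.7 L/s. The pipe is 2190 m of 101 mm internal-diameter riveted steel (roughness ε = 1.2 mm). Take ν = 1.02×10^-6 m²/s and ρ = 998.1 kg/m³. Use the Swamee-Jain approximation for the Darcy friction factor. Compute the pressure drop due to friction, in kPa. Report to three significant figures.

Δp ≈ 4170 kPa

V = 4Q/(πD²) = 4·0.0247/(π·0.101²) = 3.083 m/s
Re = VD/ν = 3.083·0.101/1.02×10^-6 = 3.05×10^5 → turbulent
ε/D = 1.2/101 = 0.0119
Swamee-Jain: f = 0.04050
h_f = f(L/D)V²/(2g) = 0.04050·(2190/0.101)·3.083²/(2·9.81) = 425.4 m
Δp = ρg·h_f = 998.1·9.81·425.4 = 4166 kPa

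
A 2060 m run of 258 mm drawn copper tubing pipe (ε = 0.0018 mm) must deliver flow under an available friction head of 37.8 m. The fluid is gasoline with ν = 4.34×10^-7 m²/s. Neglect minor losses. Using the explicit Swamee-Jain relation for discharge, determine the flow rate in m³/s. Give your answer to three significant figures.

Swamee-Jain (Type II): Q = -0.965·√(gD⁵h_f/L)·ln[ε/(3.7D) + √(3.17ν²L/(gD³h_f))]
√(gD⁵h_f/L) = √(9.81·0.258⁵·37.8/2060) = 0.01434
ε/(3.7D) = 1.89×10^-6; √(3.17ν²L/(gD³h_f)) = 1.39×10^-5
Q = -0.965·0.01434·ln(1.578×10^-5) = 0.1531 m³/s
Check: V = 2.93 m/s, Re = 1.74×10^6, f = 0.01084, h_f = 37.8 m ≈ 37.8 m ✓

Q ≈ 0.153 m³/s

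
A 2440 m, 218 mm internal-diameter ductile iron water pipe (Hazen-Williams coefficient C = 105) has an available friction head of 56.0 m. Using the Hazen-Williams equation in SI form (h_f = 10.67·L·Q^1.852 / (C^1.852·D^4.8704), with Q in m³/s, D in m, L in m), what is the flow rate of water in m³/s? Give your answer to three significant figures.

Q ≈ 0.0694 m³/s

Rearranging: Q = [h_f·C^1.852·D^4.8704 / (10.67·L)]^(1/1.852)
Q = [56.0·105^1.852·0.218^4.8704 / (10.67·2440)]^0.540 = 0.06937 m³/s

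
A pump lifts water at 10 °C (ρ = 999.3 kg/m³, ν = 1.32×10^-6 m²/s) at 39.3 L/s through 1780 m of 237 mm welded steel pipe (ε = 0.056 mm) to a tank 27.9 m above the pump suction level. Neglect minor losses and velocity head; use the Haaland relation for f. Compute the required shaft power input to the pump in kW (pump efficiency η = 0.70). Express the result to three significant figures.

P_shaft ≈ 18.3 kW

V = 4Q/(πD²) = 0.8909 m/s; Re = 1.60×10^5; ε/D = 2.36×10^-4; f = 0.01762
h_f = f(L/D)V²/2g = 5.352 m
Total head H = z + h_f = 27.9 + 5.352 = 33.25 m
P_hyd = ρgQH = 999.3·9.81·0.0393·33.25 = 12.81 kW
P_shaft = P_hyd/η = 12.81/0.70 = 18.30 kW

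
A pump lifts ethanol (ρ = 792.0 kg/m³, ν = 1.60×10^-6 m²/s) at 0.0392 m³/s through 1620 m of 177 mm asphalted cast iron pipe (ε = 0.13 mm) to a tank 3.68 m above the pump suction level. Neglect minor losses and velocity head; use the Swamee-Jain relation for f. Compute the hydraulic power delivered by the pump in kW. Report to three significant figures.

V = 4Q/(πD²) = 1.593 m/s; Re = 1.76×10^5; ε/D = 7.34×10^-4; f = 0.02027
h_f = f(L/D)V²/2g = 24.00 m
Total head H = z + h_f = 3.68 + 24.00 = 27.68 m
P_hyd = ρgQH = 792.0·9.81·0.0392·27.68 = 8.429 kW

P_hyd ≈ 8.43 kW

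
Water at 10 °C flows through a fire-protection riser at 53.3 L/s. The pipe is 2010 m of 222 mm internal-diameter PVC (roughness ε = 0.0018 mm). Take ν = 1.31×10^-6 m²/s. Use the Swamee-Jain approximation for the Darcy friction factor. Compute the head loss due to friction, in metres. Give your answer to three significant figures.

V = 4Q/(πD²) = 4·0.0533/(π·0.222²) = 1.377 m/s
Re = VD/ν = 1.377·0.222/1.31×10^-6 = 2.33×10^5 → turbulent
ε/D = 0.0018/222 = 8.11×10^-6
Swamee-Jain: f = 0.01516
h_f = f(L/D)V²/(2g) = 0.01516·(2010/0.222)·1.377²/(2·9.81) = 13.26 m

h_f ≈ 13.3 m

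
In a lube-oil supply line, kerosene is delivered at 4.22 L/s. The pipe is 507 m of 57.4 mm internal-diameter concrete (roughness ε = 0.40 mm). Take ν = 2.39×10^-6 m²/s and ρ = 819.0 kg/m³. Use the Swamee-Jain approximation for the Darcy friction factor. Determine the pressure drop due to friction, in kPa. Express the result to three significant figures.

V = 4Q/(πD²) = 4·0.00422/(π·0.0574²) = 1.631 m/s
Re = VD/ν = 1.631·0.0574/2.39×10^-6 = 3.92×10^4 → turbulent
ε/D = 0.40/57.4 = 0.00697
Swamee-Jain: f = 0.03594
h_f = f(L/D)V²/(2g) = 0.03594·(507/0.0574)·1.631²/(2·9.81) = 43.04 m
Δp = ρg·h_f = 819.0·9.81·43.04 = 345.8 kPa

Δp ≈ 346 kPa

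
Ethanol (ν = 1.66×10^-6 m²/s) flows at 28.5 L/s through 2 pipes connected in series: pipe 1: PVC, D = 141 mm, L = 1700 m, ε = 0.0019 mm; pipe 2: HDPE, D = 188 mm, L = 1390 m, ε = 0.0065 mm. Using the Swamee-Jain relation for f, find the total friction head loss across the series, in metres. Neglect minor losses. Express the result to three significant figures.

H ≈ 40.6 m

Pipe 1: V = 1.825 m/s, Re = 1.55×10^5, ε/D = 1.35×10^-5, f = 0.01644, h_1 = f(L/D)V²/2g = 33.65 m
Pipe 2: V = 1.027 m/s, Re = 1.16×10^5, ε/D = 3.46×10^-5, f = 0.01754, h_2 = f(L/D)V²/2g = 6.968 m
Series → Q common, losses add: H = Σh = 40.62 m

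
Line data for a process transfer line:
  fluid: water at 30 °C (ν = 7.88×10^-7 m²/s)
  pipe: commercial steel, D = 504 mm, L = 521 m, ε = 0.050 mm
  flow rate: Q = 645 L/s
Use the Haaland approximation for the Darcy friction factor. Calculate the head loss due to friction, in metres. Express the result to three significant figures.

V = 4Q/(πD²) = 4·0.645/(π·0.504²) = 3.233 m/s
Re = VD/ν = 3.233·0.504/7.88×10^-7 = 2.07×10^6 → turbulent
ε/D = 0.050/504 = 9.92×10^-5
Haaland: f = 0.01270
h_f = f(L/D)V²/(2g) = 0.01270·(521/0.504)·3.233²/(2·9.81) = 6.994 m

h_f ≈ 6.99 m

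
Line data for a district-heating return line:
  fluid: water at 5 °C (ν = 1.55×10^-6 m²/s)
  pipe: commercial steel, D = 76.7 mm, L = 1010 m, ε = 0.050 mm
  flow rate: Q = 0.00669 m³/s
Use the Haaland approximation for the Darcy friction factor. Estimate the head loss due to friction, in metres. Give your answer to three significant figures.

V = 4Q/(πD²) = 4·0.00669/(π·0.0767²) = 1.448 m/s
Re = VD/ν = 1.448·0.0767/1.55×10^-6 = 7.16×10^4 → turbulent
ε/D = 0.050/76.7 = 6.52×10^-4
Haaland: f = 0.02155
h_f = f(L/D)V²/(2g) = 0.02155·(1010/0.0767)·1.448²/(2·9.81) = 30.33 m

h_f ≈ 30.3 m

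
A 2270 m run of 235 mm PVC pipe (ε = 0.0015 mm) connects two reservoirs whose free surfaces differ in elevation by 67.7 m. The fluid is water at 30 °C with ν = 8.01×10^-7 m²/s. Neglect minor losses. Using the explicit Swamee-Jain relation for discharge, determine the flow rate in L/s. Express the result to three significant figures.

Swamee-Jain (Type II): Q = -0.965·√(gD⁵h_f/L)·ln[ε/(3.7D) + √(3.17ν²L/(gD³h_f))]
√(gD⁵h_f/L) = √(9.81·0.235⁵·67.7/2270) = 0.01448
ε/(3.7D) = 1.73×10^-6; √(3.17ν²L/(gD³h_f)) = 2.31×10^-5
Q = -0.965·0.01448·ln(2.487×10^-5) = 0.1481 m³/s
Check: V = 3.42 m/s, Re = 1.00×10^6, f = 0.01176, h_f = 67.6 m ≈ 67.7 m ✓

Q ≈ 148 L/s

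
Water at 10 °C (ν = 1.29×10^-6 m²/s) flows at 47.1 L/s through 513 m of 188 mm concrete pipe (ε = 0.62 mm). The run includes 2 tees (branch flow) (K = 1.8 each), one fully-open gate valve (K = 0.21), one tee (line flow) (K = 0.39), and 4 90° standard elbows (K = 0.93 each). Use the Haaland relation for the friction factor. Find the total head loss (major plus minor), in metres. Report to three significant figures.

H_L ≈ 12.1 m

V = 4Q/(πD²) = 1.697 m/s; V²/2g = 0.1467 m
Re = 2.47×10^5, ε/D = 0.00330 → f = 0.02739 (Haaland)
Major: h_f = f(L/D)·V²/2g = 0.02739·2729·0.1467 = 10.97 m
Minor: ΣK = 7.92; h_m = ΣK·V²/2g = 1.162 m
Total H_L = 10.97 + 1.162 = 12.13 m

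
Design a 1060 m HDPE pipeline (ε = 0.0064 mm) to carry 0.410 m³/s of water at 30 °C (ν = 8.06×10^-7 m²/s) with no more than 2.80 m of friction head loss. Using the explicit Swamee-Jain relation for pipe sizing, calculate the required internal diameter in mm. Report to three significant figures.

D ≈ 577 mm

Swamee-Jain (Type III): D = 0.66·[ε^1.25·(LQ²/(gh_f))^4.75 + ν·Q^9.4·(L/(gh_f))^5.2]^0.04
LQ²/(gh_f) = 6.487; L/(gh_f) = 38.59
Term 1 = ε^1.25·(…)^4.75 = 0.00232; Term 2 = ν·Q^9.4·(…)^5.2 = 0.0328
D = 0.66·(0.00232 + 0.0328)^0.04 = 0.5773 m = 577 mm
Check: V = 1.57 m/s, Re = 1.12×10^6, f = 0.01168, h_f = 2.68 m ≈ 2.80 m ✓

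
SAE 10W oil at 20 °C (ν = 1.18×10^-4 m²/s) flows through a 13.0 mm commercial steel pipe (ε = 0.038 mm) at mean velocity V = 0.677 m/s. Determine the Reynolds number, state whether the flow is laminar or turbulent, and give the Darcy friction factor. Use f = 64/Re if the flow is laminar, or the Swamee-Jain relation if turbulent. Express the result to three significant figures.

Re ≈ 74.6; laminar; f = 64/Re ≈ 0.858

Re = VD/ν = 0.6770·0.0130/1.18×10^-4 = 74.6
Re < 2300 → laminar → f = 64/Re = 0.8581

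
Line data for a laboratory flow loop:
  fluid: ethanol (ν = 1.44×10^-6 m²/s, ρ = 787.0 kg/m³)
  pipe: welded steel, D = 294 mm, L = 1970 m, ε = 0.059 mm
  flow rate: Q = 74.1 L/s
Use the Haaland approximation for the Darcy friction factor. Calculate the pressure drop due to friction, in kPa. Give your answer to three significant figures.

V = 4Q/(πD²) = 4·0.0741/(π·0.294²) = 1.092 m/s
Re = VD/ν = 1.092·0.294/1.44×10^-6 = 2.23×10^5 → turbulent
ε/D = 0.059/294 = 2.01×10^-4
Haaland: f = 0.01664
h_f = f(L/D)V²/(2g) = 0.01664·(1970/0.294)·1.092²/(2·9.81) = 6.772 m
Δp = ρg·h_f = 787.0·9.81·6.772 = 52.28 kPa

Δp ≈ 52.3 kPa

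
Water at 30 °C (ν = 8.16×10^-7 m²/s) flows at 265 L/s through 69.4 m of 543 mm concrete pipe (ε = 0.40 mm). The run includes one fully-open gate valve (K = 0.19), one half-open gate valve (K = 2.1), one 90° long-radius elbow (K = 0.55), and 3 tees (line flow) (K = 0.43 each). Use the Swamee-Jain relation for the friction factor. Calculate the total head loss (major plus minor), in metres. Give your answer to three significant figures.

V = 4Q/(πD²) = 1.144 m/s; V²/2g = 0.06674 m
Re = 7.61×10^5, ε/D = 7.37×10^-4 → f = 0.01885 (Swamee-Jain)
Major: h_f = f(L/D)·V²/2g = 0.01885·127.8·0.06674 = 0.1608 m
Minor: ΣK = 4.13; h_m = ΣK·V²/2g = 0.2757 m
Total H_L = 0.1608 + 0.2757 = 0.4365 m

H_L ≈ 0.436 m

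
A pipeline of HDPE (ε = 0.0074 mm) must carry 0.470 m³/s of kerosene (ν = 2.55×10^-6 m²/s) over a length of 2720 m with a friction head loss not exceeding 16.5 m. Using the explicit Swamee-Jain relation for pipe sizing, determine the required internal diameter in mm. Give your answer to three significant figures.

Swamee-Jain (Type III): D = 0.66·[ε^1.25·(LQ²/(gh_f))^4.75 + ν·Q^9.4·(L/(gh_f))^5.2]^0.04
LQ²/(gh_f) = 3.712; L/(gh_f) = 16.80
Term 1 = ε^1.25·(…)^4.75 = 1.96×10^-4; Term 2 = ν·Q^9.4·(…)^5.2 = 0.00497
D = 0.66·(1.96×10^-4 + 0.00497)^0.04 = 0.5347 m = 535 mm
Check: V = 2.09 m/s, Re = 4.39×10^5, f = 0.01361, h_f = 15.5 m ≈ 16.5 m ✓

D ≈ 535 mm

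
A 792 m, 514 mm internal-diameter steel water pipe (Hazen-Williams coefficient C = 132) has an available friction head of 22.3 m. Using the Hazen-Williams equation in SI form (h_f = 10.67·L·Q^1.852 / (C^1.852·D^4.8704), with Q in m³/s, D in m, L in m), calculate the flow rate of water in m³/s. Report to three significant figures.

Q ≈ 0.929 m³/s

Rearranging: Q = [h_f·C^1.852·D^4.8704 / (10.67·L)]^(1/1.852)
Q = [22.3·132^1.852·0.514^4.8704 / (10.67·792)]^0.540 = 0.9293 m³/s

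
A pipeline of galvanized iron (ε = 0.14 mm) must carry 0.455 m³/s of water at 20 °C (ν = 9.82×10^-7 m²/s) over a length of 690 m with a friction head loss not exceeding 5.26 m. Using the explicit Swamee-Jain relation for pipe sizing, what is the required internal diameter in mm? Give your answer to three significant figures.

D ≈ 518 mm

Swamee-Jain (Type III): D = 0.66·[ε^1.25·(LQ²/(gh_f))^4.75 + ν·Q^9.4·(L/(gh_f))^5.2]^0.04
LQ²/(gh_f) = 2.768; L/(gh_f) = 13.37
Term 1 = ε^1.25·(…)^4.75 = 0.00192; Term 2 = ν·Q^9.4·(…)^5.2 = 4.30×10^-4
D = 0.66·(0.00192 + 4.30×10^-4)^0.04 = 0.5181 m = 518 mm
Check: V = 2.16 m/s, Re = 1.14×10^6, f = 0.01539, h_f = 4.87 m ≈ 5.26 m ✓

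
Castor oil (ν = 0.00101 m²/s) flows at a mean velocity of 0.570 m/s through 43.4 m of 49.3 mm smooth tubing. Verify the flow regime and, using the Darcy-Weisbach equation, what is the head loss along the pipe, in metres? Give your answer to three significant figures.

Re = VD/ν = 0.570·0.04930/0.00101 = 27.8 → laminar (Re < 2300)
f = 64/Re = 2.300
h_f = f(L/D)V²/(2g) = 2.300·(43.4/0.04930)·0.570²/(2·9.81) = 33.53 m

h_f ≈ 33.5 m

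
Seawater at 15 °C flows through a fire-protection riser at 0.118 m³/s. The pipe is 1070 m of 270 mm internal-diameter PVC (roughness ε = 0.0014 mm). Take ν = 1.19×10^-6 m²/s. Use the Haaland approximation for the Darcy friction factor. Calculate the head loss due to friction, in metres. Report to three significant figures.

V = 4Q/(πD²) = 4·0.118/(π·0.270²) = 2.061 m/s
Re = VD/ν = 2.061·0.270/1.19×10^-6 = 4.68×10^5 → turbulent
ε/D = 0.0014/270 = 5.19×10^-6
Haaland: f = 0.01328
h_f = f(L/D)V²/(2g) = 0.01328·(1070/0.270)·2.061²/(2·9.81) = 11.39 m

h_f ≈ 11.4 m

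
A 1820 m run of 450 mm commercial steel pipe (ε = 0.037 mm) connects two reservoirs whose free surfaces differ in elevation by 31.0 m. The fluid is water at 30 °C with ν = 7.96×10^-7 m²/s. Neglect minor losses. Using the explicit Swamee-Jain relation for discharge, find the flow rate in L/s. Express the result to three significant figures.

Q ≈ 552 L/s

Swamee-Jain (Type II): Q = -0.965·√(gD⁵h_f/L)·ln[ε/(3.7D) + √(3.17ν²L/(gD³h_f))]
√(gD⁵h_f/L) = √(9.81·0.450⁵·31.0/1820) = 0.05553
ε/(3.7D) = 2.22×10^-5; √(3.17ν²L/(gD³h_f)) = 1.15×10^-5
Q = -0.965·0.05553·ln(3.371×10^-5) = 0.5518 m³/s
Check: V = 3.47 m/s, Re = 1.96×10^6, f = 0.01257, h_f = 31.2 m ≈ 31.0 m ✓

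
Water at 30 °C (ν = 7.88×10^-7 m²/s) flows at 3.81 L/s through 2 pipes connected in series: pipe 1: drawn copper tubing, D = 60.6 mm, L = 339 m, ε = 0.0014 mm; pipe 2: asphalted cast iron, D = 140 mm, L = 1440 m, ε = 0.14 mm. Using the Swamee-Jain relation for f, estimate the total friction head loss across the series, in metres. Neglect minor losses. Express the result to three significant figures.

Pipe 1: V = 1.321 m/s, Re = 1.02×10^5, ε/D = 2.31×10^-5, f = 0.01795, h_1 = f(L/D)V²/2g = 8.929 m
Pipe 2: V = 0.2475 m/s, Re = 4.40×10^4, ε/D = 0.00100, f = 0.02462, h_2 = f(L/D)V²/2g = 0.7906 m
Series → Q common, losses add: H = Σh = 9.719 m

H ≈ 9.72 m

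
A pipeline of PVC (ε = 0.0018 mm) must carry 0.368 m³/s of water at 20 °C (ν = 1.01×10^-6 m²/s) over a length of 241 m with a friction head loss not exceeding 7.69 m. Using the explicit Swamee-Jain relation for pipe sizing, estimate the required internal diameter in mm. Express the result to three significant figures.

D ≈ 333 mm

Swamee-Jain (Type III): D = 0.66·[ε^1.25·(LQ²/(gh_f))^4.75 + ν·Q^9.4·(L/(gh_f))^5.2]^0.04
LQ²/(gh_f) = 0.4326; L/(gh_f) = 3.195
Term 1 = ε^1.25·(…)^4.75 = 1.23×10^-9; Term 2 = ν·Q^9.4·(…)^5.2 = 3.52×10^-8
D = 0.66·(1.23×10^-9 + 3.52×10^-8)^0.04 = 0.3327 m = 333 mm
Check: V = 4.23 m/s, Re = 1.39×10^6, f = 0.01115, h_f = 7.38 m ≈ 7.69 m ✓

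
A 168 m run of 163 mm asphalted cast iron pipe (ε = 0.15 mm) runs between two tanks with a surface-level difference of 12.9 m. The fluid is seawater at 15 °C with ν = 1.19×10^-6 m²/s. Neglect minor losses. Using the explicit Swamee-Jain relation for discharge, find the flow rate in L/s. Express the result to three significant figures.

Q ≈ 73.3 L/s

Swamee-Jain (Type II): Q = -0.965·√(gD⁵h_f/L)·ln[ε/(3.7D) + √(3.17ν²L/(gD³h_f))]
√(gD⁵h_f/L) = √(9.81·0.163⁵·12.9/168) = 0.009310
ε/(3.7D) = 2.49×10^-4; √(3.17ν²L/(gD³h_f)) = 3.71×10^-5
Q = -0.965·0.009310·ln(2.858×10^-4) = 0.07331 m³/s
Check: V = 3.51 m/s, Re = 4.81×10^5, f = 0.02002, h_f = 13.0 m ≈ 12.9 m ✓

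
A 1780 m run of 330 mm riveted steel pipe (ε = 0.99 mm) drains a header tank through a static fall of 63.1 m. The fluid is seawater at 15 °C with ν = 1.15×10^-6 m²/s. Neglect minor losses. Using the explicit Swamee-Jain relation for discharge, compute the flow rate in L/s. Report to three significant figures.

Q ≈ 253 L/s

Swamee-Jain (Type II): Q = -0.965·√(gD⁵h_f/L)·ln[ε/(3.7D) + √(3.17ν²L/(gD³h_f))]
√(gD⁵h_f/L) = √(9.81·0.330⁵·63.1/1780) = 0.03689
ε/(3.7D) = 8.11×10^-4; √(3.17ν²L/(gD³h_f)) = 1.83×10^-5
Q = -0.965·0.03689·ln(8.291×10^-4) = 0.2526 m³/s
Check: V = 2.95 m/s, Re = 8.47×10^5, f = 0.02640, h_f = 63.3 m ≈ 63.1 m ✓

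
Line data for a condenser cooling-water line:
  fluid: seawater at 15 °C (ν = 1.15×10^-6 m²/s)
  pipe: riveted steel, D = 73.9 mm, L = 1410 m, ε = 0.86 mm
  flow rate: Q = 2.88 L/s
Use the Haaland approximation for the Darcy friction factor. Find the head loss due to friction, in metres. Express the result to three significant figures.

h_f ≈ 18.1 m

V = 4Q/(πD²) = 4·0.00288/(π·0.0739²) = 0.6715 m/s
Re = VD/ν = 0.6715·0.0739/1.15×10^-6 = 4.31×10^4 → turbulent
ε/D = 0.86/73.9 = 0.0116
Haaland: f = 0.04117
h_f = f(L/D)V²/(2g) = 0.04117·(1410/0.0739)·0.6715²/(2·9.81) = 18.05 m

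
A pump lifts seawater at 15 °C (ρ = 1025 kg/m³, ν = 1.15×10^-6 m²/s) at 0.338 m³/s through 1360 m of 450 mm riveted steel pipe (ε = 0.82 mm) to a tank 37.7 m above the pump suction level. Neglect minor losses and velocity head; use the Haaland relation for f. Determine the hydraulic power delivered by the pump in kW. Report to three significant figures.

P_hyd ≈ 183 kW

V = 4Q/(πD²) = 2.125 m/s; Re = 8.32×10^5; ε/D = 0.00182; f = 0.02311
h_f = f(L/D)V²/2g = 16.07 m
Total head H = z + h_f = 37.7 + 16.07 = 53.77 m
P_hyd = ρgQH = 1025·9.81·0.338·53.77 = 182.8 kW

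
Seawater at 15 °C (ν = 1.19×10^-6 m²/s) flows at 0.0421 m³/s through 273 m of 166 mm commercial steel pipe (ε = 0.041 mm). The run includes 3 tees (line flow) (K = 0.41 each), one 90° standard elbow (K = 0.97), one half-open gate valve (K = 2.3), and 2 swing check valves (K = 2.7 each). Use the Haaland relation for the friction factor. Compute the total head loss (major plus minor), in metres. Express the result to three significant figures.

V = 4Q/(πD²) = 1.945 m/s; V²/2g = 0.1929 m
Re = 2.71×10^5, ε/D = 2.47×10^-4 → f = 0.01659 (Haaland)
Major: h_f = f(L/D)·V²/2g = 0.01659·1645·0.1929 = 5.262 m
Minor: ΣK = 9.90; h_m = ΣK·V²/2g = 1.909 m
Total H_L = 5.262 + 1.909 = 7.171 m

H_L ≈ 7.17 m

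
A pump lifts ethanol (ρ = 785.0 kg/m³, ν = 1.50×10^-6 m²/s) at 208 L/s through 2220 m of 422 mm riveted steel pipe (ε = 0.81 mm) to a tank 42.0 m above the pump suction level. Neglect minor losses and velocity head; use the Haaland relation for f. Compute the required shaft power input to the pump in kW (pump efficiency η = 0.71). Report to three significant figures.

P_shaft ≈ 126 kW

V = 4Q/(πD²) = 1.487 m/s; Re = 4.18×10^5; ε/D = 0.00192; f = 0.02361
h_f = f(L/D)V²/2g = 14.00 m
Total head H = z + h_f = 42.0 + 14.00 = 56.00 m
P_hyd = ρgQH = 785.0·9.81·0.208·56.00 = 89.70 kW
P_shaft = P_hyd/η = 89.70/0.71 = 126.3 kW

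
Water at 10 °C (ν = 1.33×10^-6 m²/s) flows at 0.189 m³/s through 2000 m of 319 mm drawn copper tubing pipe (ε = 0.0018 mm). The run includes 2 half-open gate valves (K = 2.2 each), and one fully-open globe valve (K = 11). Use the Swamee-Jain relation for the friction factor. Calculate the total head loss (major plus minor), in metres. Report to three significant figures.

H_L ≈ 27.4 m

V = 4Q/(πD²) = 2.365 m/s; V²/2g = 0.2850 m
Re = 5.67×10^5, ε/D = 5.64×10^-6 → f = 0.01290 (Swamee-Jain)
Major: h_f = f(L/D)·V²/2g = 0.01290·6270·0.2850 = 23.05 m
Minor: ΣK = 15.4; h_m = ΣK·V²/2g = 4.389 m
Total H_L = 23.05 + 4.389 = 27.44 m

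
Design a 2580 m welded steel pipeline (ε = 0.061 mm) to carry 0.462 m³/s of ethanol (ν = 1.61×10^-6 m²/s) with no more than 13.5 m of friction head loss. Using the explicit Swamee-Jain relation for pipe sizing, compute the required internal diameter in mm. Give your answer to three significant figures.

Swamee-Jain (Type III): D = 0.66·[ε^1.25·(LQ²/(gh_f))^4.75 + ν·Q^9.4·(L/(gh_f))^5.2]^0.04
LQ²/(gh_f) = 4.158; L/(gh_f) = 19.48
Term 1 = ε^1.25·(…)^4.75 = 0.00469; Term 2 = ν·Q^9.4·(…)^5.2 = 0.00576
D = 0.66·(0.00469 + 0.00576)^0.04 = 0.5499 m = 550 mm
Check: V = 1.95 m/s, Re = 6.64×10^5, f = 0.01417, h_f = 12.8 m ≈ 13.5 m ✓

D ≈ 550 mm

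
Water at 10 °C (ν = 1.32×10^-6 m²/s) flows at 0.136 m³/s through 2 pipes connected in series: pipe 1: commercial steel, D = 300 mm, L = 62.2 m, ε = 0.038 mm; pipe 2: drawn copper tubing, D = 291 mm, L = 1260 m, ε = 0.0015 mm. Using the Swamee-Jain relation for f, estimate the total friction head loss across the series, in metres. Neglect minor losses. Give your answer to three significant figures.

H ≈ 13.0 m

Pipe 1: V = 1.924 m/s, Re = 4.37×10^5, ε/D = 1.27×10^-4, f = 0.01499, h_1 = f(L/D)V²/2g = 0.5862 m
Pipe 2: V = 2.045 m/s, Re = 4.51×10^5, ε/D = 5.15×10^-6, f = 0.01341, h_2 = f(L/D)V²/2g = 12.38 m
Series → Q common, losses add: H = Σh = 12.97 m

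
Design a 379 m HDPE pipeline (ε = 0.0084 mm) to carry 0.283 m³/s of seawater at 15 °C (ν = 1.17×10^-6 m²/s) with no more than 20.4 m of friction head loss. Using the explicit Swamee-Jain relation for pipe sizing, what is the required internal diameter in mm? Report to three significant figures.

D ≈ 274 mm

Swamee-Jain (Type III): D = 0.66·[ε^1.25·(LQ²/(gh_f))^4.75 + ν·Q^9.4·(L/(gh_f))^5.2]^0.04
LQ²/(gh_f) = 0.1517; L/(gh_f) = 1.894
Term 1 = ε^1.25·(…)^4.75 = 5.82×10^-11; Term 2 = ν·Q^9.4·(…)^5.2 = 2.28×10^-10
D = 0.66·(5.82×10^-11 + 2.28×10^-10)^0.04 = 0.2740 m = 274 mm
Check: V = 4.80 m/s, Re = 1.12×10^6, f = 0.01213, h_f = 19.7 m ≈ 20.4 m ✓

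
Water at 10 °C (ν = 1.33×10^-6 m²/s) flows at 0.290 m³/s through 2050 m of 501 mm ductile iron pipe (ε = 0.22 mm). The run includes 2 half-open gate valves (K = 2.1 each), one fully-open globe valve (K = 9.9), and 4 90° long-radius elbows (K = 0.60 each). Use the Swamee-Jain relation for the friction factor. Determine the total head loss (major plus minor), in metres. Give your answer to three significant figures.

V = 4Q/(πD²) = 1.471 m/s; V²/2g = 0.1103 m
Re = 5.54×10^5, ε/D = 4.39×10^-4 → f = 0.01729 (Swamee-Jain)
Major: h_f = f(L/D)·V²/2g = 0.01729·4092·0.1103 = 7.803 m
Minor: ΣK = 16.5; h_m = ΣK·V²/2g = 1.820 m
Total H_L = 7.803 + 1.820 = 9.623 m

H_L ≈ 9.62 m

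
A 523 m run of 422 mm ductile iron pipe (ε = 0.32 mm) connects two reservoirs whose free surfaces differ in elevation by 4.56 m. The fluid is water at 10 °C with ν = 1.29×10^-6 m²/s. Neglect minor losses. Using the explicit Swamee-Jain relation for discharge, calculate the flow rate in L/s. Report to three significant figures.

Swamee-Jain (Type II): Q = -0.965·√(gD⁵h_f/L)·ln[ε/(3.7D) + √(3.17ν²L/(gD³h_f))]
√(gD⁵h_f/L) = √(9.81·0.422⁵·4.56/523) = 0.03383
ε/(3.7D) = 2.05×10^-4; √(3.17ν²L/(gD³h_f)) = 2.86×10^-5
Q = -0.965·0.03383·ln(2.336×10^-4) = 0.2730 m³/s
Check: V = 1.95 m/s, Re = 6.39×10^5, f = 0.01906, h_f = 4.59 m ≈ 4.56 m ✓

Q ≈ 273 L/s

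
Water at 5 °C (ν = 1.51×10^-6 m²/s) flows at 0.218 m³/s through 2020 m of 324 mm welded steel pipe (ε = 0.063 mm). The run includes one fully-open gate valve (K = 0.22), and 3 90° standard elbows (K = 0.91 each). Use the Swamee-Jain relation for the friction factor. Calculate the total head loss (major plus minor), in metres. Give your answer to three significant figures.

V = 4Q/(πD²) = 2.644 m/s; V²/2g = 0.3563 m
Re = 5.67×10^5, ε/D = 1.94×10^-4 → f = 0.01530 (Swamee-Jain)
Major: h_f = f(L/D)·V²/2g = 0.01530·6235·0.3563 = 33.98 m
Minor: ΣK = 2.95; h_m = ΣK·V²/2g = 1.051 m
Total H_L = 33.98 + 1.051 = 35.03 m

H_L ≈ 35.0 m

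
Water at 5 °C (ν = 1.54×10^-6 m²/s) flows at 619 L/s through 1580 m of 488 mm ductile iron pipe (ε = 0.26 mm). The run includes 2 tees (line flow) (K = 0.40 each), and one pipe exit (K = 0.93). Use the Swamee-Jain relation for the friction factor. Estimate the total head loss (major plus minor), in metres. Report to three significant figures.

V = 4Q/(πD²) = 3.309 m/s; V²/2g = 0.5582 m
Re = 1.05×10^6, ε/D = 5.33×10^-4 → f = 0.01750 (Swamee-Jain)
Major: h_f = f(L/D)·V²/2g = 0.01750·3238·0.5582 = 31.62 m
Minor: ΣK = 1.73; h_m = ΣK·V²/2g = 0.9658 m
Total H_L = 31.62 + 0.9658 = 32.59 m

H_L ≈ 32.6 m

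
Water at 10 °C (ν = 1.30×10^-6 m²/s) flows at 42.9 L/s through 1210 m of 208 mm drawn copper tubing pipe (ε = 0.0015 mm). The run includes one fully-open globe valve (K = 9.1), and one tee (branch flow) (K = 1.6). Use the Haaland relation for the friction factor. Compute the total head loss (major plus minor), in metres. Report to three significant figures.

H_L ≈ 8.20 m

V = 4Q/(πD²) = 1.263 m/s; V²/2g = 0.08124 m
Re = 2.02×10^5, ε/D = 7.21×10^-6 → f = 0.01551 (Haaland)
Major: h_f = f(L/D)·V²/2g = 0.01551·5817·0.08124 = 7.331 m
Minor: ΣK = 10.7; h_m = ΣK·V²/2g = 0.8693 m
Total H_L = 7.331 + 0.8693 = 8.200 m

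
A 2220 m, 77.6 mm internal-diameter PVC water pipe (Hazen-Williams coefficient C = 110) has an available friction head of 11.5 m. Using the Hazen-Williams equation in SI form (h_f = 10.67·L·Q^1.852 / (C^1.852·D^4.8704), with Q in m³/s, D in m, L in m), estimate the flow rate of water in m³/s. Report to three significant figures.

Q ≈ 0.00215 m³/s

Rearranging: Q = [h_f·C^1.852·D^4.8704 / (10.67·L)]^(1/1.852)
Q = [11.5·110^1.852·0.0776^4.8704 / (10.67·2220)]^0.540 = 0.002151 m³/s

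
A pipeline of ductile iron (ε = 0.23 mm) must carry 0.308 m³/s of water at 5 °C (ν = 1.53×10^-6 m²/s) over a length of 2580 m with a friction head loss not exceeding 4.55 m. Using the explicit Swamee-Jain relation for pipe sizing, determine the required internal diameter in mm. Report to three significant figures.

Swamee-Jain (Type III): D = 0.66·[ε^1.25·(LQ²/(gh_f))^4.75 + ν·Q^9.4·(L/(gh_f))^5.2]^0.04
LQ²/(gh_f) = 5.483; L/(gh_f) = 57.80
Term 1 = ε^1.25·(…)^4.75 = 0.0917; Term 2 = ν·Q^9.4·(…)^5.2 = 0.0346
D = 0.66·(0.0917 + 0.0346)^0.04 = 0.6076 m = 608 mm
Check: V = 1.06 m/s, Re = 4.22×10^5, f = 0.01715, h_f = 4.19 m ≈ 4.55 m ✓

D ≈ 608 mm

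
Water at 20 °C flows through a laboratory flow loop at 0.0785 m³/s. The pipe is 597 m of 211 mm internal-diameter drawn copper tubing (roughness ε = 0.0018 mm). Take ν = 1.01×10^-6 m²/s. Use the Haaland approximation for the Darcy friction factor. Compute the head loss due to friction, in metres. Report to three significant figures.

V = 4Q/(πD²) = 4·0.0785/(π·0.211²) = 2.245 m/s
Re = VD/ν = 2.245·0.211/1.01×10^-6 = 4.69×10^5 → turbulent
ε/D = 0.0018/211 = 8.53×10^-6
Haaland: f = 0.01331
h_f = f(L/D)V²/(2g) = 0.01331·(597/0.211)·2.245²/(2·9.81) = 9.671 m

h_f ≈ 9.67 m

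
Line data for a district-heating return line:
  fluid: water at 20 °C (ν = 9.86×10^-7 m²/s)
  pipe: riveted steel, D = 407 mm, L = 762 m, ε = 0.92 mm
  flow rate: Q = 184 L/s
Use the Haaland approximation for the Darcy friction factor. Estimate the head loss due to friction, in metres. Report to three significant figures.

h_f ≈ 4.68 m

V = 4Q/(πD²) = 4·0.184/(π·0.407²) = 1.414 m/s
Re = VD/ν = 1.414·0.407/9.86×10^-7 = 5.84×10^5 → turbulent
ε/D = 0.92/407 = 0.00226
Haaland: f = 0.02450
h_f = f(L/D)V²/(2g) = 0.02450·(762/0.407)·1.414²/(2·9.81) = 4.677 m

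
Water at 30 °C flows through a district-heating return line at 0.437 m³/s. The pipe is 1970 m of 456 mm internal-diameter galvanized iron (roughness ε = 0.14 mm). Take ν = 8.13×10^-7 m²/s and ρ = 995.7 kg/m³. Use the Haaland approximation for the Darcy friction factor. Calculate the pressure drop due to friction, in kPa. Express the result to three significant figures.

Δp ≈ 238 kPa

V = 4Q/(πD²) = 4·0.437/(π·0.456²) = 2.676 m/s
Re = VD/ν = 2.676·0.456/8.13×10^-7 = 1.50×10^6 → turbulent
ε/D = 0.14/456 = 3.07×10^-4
Haaland: f = 0.01547
h_f = f(L/D)V²/(2g) = 0.01547·(1970/0.456)·2.676²/(2·9.81) = 24.39 m
Δp = ρg·h_f = 995.7·9.81·24.39 = 238.2 kPa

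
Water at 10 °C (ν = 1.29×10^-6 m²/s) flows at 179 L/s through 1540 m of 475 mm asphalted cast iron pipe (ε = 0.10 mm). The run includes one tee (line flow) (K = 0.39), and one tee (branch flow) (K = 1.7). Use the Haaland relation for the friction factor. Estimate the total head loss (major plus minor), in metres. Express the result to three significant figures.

V = 4Q/(πD²) = 1.010 m/s; V²/2g = 0.05201 m
Re = 3.72×10^5, ε/D = 2.11×10^-4 → f = 0.01579 (Haaland)
Major: h_f = f(L/D)·V²/2g = 0.01579·3242·0.05201 = 2.663 m
Minor: ΣK = 2.09; h_m = ΣK·V²/2g = 0.1087 m
Total H_L = 2.663 + 0.1087 = 2.772 m

H_L ≈ 2.77 m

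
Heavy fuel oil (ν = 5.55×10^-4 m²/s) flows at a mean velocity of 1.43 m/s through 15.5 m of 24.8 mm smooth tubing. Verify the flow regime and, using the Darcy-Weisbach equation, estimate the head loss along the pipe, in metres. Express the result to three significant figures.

h_f ≈ 65.2 m

Re = VD/ν = 1.43·0.02480/5.55×10^-4 = 63.9 → laminar (Re < 2300)
f = 64/Re = 1.002
h_f = f(L/D)V²/(2g) = 1.002·(15.5/0.02480)·1.43²/(2·9.81) = 65.24 m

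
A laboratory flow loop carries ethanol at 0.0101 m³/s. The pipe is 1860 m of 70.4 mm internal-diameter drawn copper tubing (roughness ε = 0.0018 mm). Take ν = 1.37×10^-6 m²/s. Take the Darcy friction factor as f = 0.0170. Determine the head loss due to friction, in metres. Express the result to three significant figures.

h_f ≈ 154 m

V = 4Q/(πD²) = 4·0.0101/(π·0.0704²) = 2.595 m/s
h_f = f(L/D)V²/(2g) = 0.01700·(1860/0.0704)·2.595²/(2·9.81) = 154.1 m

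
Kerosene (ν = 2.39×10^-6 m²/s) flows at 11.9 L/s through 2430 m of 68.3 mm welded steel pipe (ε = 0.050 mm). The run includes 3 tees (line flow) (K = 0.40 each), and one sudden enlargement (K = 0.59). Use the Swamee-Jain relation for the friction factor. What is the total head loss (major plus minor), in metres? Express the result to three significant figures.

V = 4Q/(πD²) = 3.248 m/s; V²/2g = 0.5377 m
Re = 9.28×10^4, ε/D = 7.32×10^-4 → f = 0.02154 (Swamee-Jain)
Major: h_f = f(L/D)·V²/2g = 0.02154·35578·0.5377 = 412.1 m
Minor: ΣK = 1.79; h_m = ΣK·V²/2g = 0.9625 m
Total H_L = 412.1 + 0.9625 = 413.0 m

H_L ≈ 413 m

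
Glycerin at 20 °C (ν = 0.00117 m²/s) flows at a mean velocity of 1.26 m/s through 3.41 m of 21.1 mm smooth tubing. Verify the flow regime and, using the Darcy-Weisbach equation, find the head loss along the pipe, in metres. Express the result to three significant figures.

Re = VD/ν = 1.26·0.02110/0.00117 = 22.7 → laminar (Re < 2300)
f = 64/Re = 2.817
h_f = f(L/D)V²/(2g) = 2.817·(3.41/0.02110)·1.26²/(2·9.81) = 36.83 m

h_f ≈ 36.8 m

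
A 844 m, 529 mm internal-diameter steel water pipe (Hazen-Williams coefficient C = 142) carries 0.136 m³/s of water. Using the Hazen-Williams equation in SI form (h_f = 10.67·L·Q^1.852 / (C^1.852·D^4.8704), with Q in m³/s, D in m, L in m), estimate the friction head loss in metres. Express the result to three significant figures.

h_f ≈ 0.514 m

h_f = 10.67·844·0.136^1.852 / (142^1.852·0.529^4.8704) = 0.5136 m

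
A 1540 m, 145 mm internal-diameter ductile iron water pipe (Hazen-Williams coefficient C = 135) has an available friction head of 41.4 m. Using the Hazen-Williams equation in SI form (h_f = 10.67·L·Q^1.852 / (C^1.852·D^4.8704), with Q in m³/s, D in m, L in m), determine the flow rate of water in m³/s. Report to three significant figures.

Rearranging: Q = [h_f·C^1.852·D^4.8704 / (10.67·L)]^(1/1.852)
Q = [41.4·135^1.852·0.145^4.8704 / (10.67·1540)]^0.540 = 0.03324 m³/s

Q ≈ 0.0332 m³/s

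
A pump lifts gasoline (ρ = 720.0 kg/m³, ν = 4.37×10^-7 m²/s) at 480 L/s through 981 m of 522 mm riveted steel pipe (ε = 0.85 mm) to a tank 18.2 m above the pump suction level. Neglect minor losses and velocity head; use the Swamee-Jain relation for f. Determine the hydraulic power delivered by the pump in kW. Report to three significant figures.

P_hyd ≈ 98.2 kW

V = 4Q/(πD²) = 2.243 m/s; Re = 2.68×10^6; ε/D = 0.00163; f = 0.02231
h_f = f(L/D)V²/2g = 10.75 m
Total head H = z + h_f = 18.2 + 10.75 = 28.95 m
P_hyd = ρgQH = 720.0·9.81·0.480·28.95 = 98.16 kW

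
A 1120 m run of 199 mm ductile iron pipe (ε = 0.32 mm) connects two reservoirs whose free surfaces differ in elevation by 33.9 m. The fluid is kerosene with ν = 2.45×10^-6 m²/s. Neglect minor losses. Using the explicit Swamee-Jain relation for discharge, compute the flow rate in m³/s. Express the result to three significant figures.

Q ≈ 0.0702 m³/s

Swamee-Jain (Type II): Q = -0.965·√(gD⁵h_f/L)·ln[ε/(3.7D) + √(3.17ν²L/(gD³h_f))]
√(gD⁵h_f/L) = √(9.81·0.199⁵·33.9/1120) = 0.009626
ε/(3.7D) = 4.35×10^-4; √(3.17ν²L/(gD³h_f)) = 9.02×10^-5
Q = -0.965·0.009626·ln(5.248×10^-4) = 0.07016 m³/s
Check: V = 2.26 m/s, Re = 1.83×10^5, f = 0.02341, h_f = 34.2 m ≈ 33.9 m ✓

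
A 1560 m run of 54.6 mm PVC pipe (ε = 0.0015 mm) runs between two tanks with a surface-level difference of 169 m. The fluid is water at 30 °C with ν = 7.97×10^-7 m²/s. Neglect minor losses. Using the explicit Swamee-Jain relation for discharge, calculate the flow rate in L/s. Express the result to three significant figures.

Swamee-Jain (Type II): Q = -0.965·√(gD⁵h_f/L)·ln[ε/(3.7D) + √(3.17ν²L/(gD³h_f))]
√(gD⁵h_f/L) = √(9.81·0.0546⁵·169/1560) = 7.181×10^-4
ε/(3.7D) = 7.43×10^-6; √(3.17ν²L/(gD³h_f)) = 1.08×10^-4
Q = -0.965·7.181×10^-4·ln(1.153×10^-4) = 0.006284 m³/s
Check: V = 2.68 m/s, Re = 1.84×10^5, f = 0.01603, h_f = 168 m ≈ 169 m ✓

Q ≈ 6.28 L/s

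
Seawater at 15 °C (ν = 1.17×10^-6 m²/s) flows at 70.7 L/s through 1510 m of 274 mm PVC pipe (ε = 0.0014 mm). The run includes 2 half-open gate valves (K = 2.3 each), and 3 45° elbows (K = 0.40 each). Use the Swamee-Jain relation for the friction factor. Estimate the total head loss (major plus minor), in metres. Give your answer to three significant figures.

H_L ≈ 6.33 m

V = 4Q/(πD²) = 1.199 m/s; V²/2g = 0.07328 m
Re = 2.81×10^5, ε/D = 5.11×10^-6 → f = 0.01461 (Swamee-Jain)
Major: h_f = f(L/D)·V²/2g = 0.01461·5511·0.07328 = 5.901 m
Minor: ΣK = 5.80; h_m = ΣK·V²/2g = 0.4250 m
Total H_L = 5.901 + 0.4250 = 6.325 m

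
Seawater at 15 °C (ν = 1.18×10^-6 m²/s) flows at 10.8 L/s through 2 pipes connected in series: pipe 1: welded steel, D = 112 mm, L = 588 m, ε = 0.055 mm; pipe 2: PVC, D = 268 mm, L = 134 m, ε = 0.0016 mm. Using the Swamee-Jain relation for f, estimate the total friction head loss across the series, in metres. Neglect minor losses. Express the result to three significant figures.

Pipe 1: V = 1.096 m/s, Re = 1.04×10^5, ε/D = 4.91×10^-4, f = 0.02027, h_1 = f(L/D)V²/2g = 6.519 m
Pipe 2: V = 0.1915 m/s, Re = 4.35×10^4, ε/D = 5.97×10^-6, f = 0.02145, h_2 = f(L/D)V²/2g = 0.02004 m
Series → Q common, losses add: H = Σh = 6.539 m

H ≈ 6.54 m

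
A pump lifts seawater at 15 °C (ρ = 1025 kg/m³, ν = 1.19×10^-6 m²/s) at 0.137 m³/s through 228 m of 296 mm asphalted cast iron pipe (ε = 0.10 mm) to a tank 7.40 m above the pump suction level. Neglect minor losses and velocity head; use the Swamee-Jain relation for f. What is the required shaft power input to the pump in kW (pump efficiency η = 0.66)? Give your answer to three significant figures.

V = 4Q/(πD²) = 1.991 m/s; Re = 4.95×10^5; ε/D = 3.38×10^-4; f = 0.01668
h_f = f(L/D)V²/2g = 2.595 m
Total head H = z + h_f = 7.40 + 2.595 = 9.995 m
P_hyd = ρgQH = 1025·9.81·0.137·9.995 = 13.77 kW
P_shaft = P_hyd/η = 13.77/0.66 = 20.86 kW

P_shaft ≈ 20.9 kW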